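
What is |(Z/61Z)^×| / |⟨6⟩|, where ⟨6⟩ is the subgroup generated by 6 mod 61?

ord(6) | φ(61) = 61 − 1 = 60 = 2^2 · 3 · 5.
Divisors of 60: 1, 2, 3, 4, 5, 6, 10, 12, 15, 20, 30, 60.
Compute 6^d (mod 61) for the divisors d until we hit 1:
6^1 ≡ 6
6^2 ≡ 36
6^3 ≡ 33
6^4 ≡ 15
6^5 ≡ 29
6^6 ≡ 52
6^10 ≡ 48
6^12 ≡ 20
6^15 ≡ 50
6^20 ≡ 47
6^30 ≡ 60
6^60 ≡ 1
The order of 6 is 60, so the subgroup it generates has 60 elements.
Index = |(Z/61Z)^×| / |⟨6⟩| = 60 / 60 = 1.

1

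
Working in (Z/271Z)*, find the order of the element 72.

By Lagrange's theorem, ord_271(72) divides φ(271) = 271 − 1 = 270 = 2 · 3^3 · 5.
Divisors of 270: 1, 2, 3, 5, 6, 9, 10, 15, 18, 27, 30, 45, 54, 90, 135, 270.
Evaluate successive powers at the divisors of 270:
72^1 ≡ 72 (mod 271)
72^2 ≡ 35 (mod 271)
72^3 ≡ 81 (mod 271)
72^5 ≡ 125 (mod 271)
72^6 ≡ 57 (mod 271)
72^9 ≡ 10 (mod 271)
72^10 ≡ 178 (mod 271)
72^15 ≡ 28 (mod 271)
72^18 ≡ 100 (mod 271)
72^27 ≡ 187 (mod 271)
72^30 ≡ 242 (mod 271)
72^45 ≡ 1 (mod 271) ✓
So ord_271(72) = 45.

45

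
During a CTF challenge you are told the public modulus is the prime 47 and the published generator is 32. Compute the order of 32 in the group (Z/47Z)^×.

23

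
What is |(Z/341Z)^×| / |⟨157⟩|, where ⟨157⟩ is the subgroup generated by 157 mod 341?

Since 157 ∈ (Z/341Z)^×, its order divides φ(341) = φ(11·31) = (11−1)·(31−1) = 10·30 = 300 = 2^2 · 3 · 5^2.
Divisors of 300: 1, 2, 3, 4, 5, 6, 10, 12, 15, 20, 25, 30, 50, 60, 75, 100, 150, 300.
Evaluate successive powers at the divisors of 300:
157^1 ≡ 157 (mod 341)
157^2 ≡ 97 (mod 341)
157^3 ≡ 225 (mod 341)
157^4 ≡ 202 (mod 341)
157^5 ≡ 1 (mod 341) ✓
The order of 157 is 5, so the subgroup it generates has 5 elements.
Index = |(Z/341Z)^×| / |⟨157⟩| = 300 / 5 = 60.

60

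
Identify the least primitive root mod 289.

3

φ(289) = φ(17^2) = 17·(17−1) = 272 = 2^4 · 17.
g is a primitive root iff g^(272/q) ≢ 1 (mod 289) for each prime q ∈ {2, 17}.
g = 2: 2^136 ≡ 1 — hits 1, so not a primitive root.
g = 3: 3^136 ≡ 288; 3^16 ≡ 171 — none is 1, so 3 is a primitive root.
The smallest primitive root modulo 289 is 3.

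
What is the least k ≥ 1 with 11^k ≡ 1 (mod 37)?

6

The order of 11 must divide φ(37) = 37 − 1 = 36 = 2^2 · 3^2.
Divisors of 36: 1, 2, 3, 4, 6, 9, 12, 18, 36.
Compute 11^d (mod 37) for the divisors d until we hit 1:
11^1 ≡ 11
11^2 ≡ 10
11^3 ≡ 36
11^4 ≡ 26
11^6 ≡ 1
Therefore the multiplicative order of 11 modulo 37 is 6.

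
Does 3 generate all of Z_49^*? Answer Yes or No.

Yes

φ(49) = φ(7^2) = 7·(7−1) = 42 = 2 · 3 · 7.
It suffices to check that the order of 3 is not a proper divisor of 42: compute 3^(42/q) for q ∈ {2, 3, 7}.
3^21 ≡ 48 (mod 49)  [q = 2: ≢ 1 ✓]
3^14 ≡ 30 (mod 49)  [q = 3: ≢ 1 ✓]
3^6 ≡ 43 (mod 49)  [q = 7: ≢ 1 ✓]
None equal 1, so ord_49(3) = 42: 3 is a primitive root.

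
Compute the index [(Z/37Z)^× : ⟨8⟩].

3

The order of 8 must divide φ(37) = 37 − 1 = 36 = 2^2 · 3^2.
Divisors of 36: 1, 2, 3, 4, 6, 9, 12, 18, 36.
Test each divisor d:
8^1 ≡ 8
8^2 ≡ 27
8^3 ≡ 31
8^4 ≡ 26
8^6 ≡ 36
8^9 ≡ 6
8^12 ≡ 1
Thus |⟨8⟩| = ord(8) = 12.
Index = |(Z/37Z)^×| / |⟨8⟩| = 36 / 12 = 3.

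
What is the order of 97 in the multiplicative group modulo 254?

By Lagrange's theorem, ord_254(97) divides φ(254) = φ(2)·φ(127) = 1·126 = 126 = 2 · 3^2 · 7.
Divisors of 126: 1, 2, 3, 6, 7, 9, 14, 18, 21, 42, 63, 126.
Evaluate successive powers at the divisors of 126:
97^1 ≡ 97
97^2 ≡ 11
97^3 ≡ 51
97^6 ≡ 61
97^7 ≡ 75
97^9 ≡ 63
97^14 ≡ 37
97^18 ≡ 159
97^21 ≡ 235
97^42 ≡ 107
97^63 ≡ 253
97^126 ≡ 1
Therefore the multiplicative order of 97 modulo 254 is 126.

126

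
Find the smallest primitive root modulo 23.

5

φ(23) = 23 − 1 = 22 = 2 · 11.
Test candidates g = 2, 3, … against the prime factors q ∈ {2, 11} of φ(23): g is a generator iff g^(22/q) ≢ 1 for every such q.
g = 2: 2^11 ≡ 1 — hits 1, so not a primitive root.
g = 3: 3^11 ≡ 1 — hits 1, so not a primitive root.
g = 4: 4^11 ≡ 1 — hits 1, so not a primitive root.
g = 5: 5^11 ≡ 22; 5^2 ≡ 2 — none is 1, so 5 is a primitive root.
Hence the least primitive root of 23 is 5.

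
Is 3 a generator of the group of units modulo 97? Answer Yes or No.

φ(97) = 97 − 1 = 96 = 2^5 · 3.
An element g generates (Z/97Z)^× iff g^(96/q) ≢ 1 (mod 97) for each prime q ∈ {2, 3}.
3^48 ≡ 1 (mod 97)  [q = 2: ≡ 1 ✗]
3^32 ≡ 35 (mod 97)  [q = 3: ≢ 1 ✓]
Since 3^48 ≡ 1, the order of 3 divides 48 < 96, so 3 is not a primitive root.

No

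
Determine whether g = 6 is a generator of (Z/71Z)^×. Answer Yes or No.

No

φ(71) = 71 − 1 = 70 = 2 · 5 · 7.
It suffices to check that the order of 6 is not a proper divisor of 70: compute 6^(70/q) for q ∈ {2, 5, 7}.
6^35 ≡ 1 (mod 71)  [q = 2: ≡ 1 ✗]
6^14 ≡ 5 (mod 71)  [q = 5: ≢ 1 ✓]
6^10 ≡ 20 (mod 71)  [q = 7: ≢ 1 ✓]
6^35 ≡ 1 shows ord(6) | 35, strictly less than φ(71); not a primitive root.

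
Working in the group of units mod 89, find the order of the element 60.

88

By Lagrange's theorem, ord_89(60) divides φ(89) = 89 − 1 = 88 = 2^3 · 11.
Divisors of 88: 1, 2, 4, 8, 11, 22, 44, 88.
Evaluate successive powers at the divisors of 88:
60^1 ≡ 60 (mod 89)
60^2 ≡ 40 (mod 89)
60^4 ≡ 87 (mod 89)
60^8 ≡ 4 (mod 89)
60^11 ≡ 77 (mod 89)
60^22 ≡ 55 (mod 89)
60^44 ≡ 88 (mod 89)
60^88 ≡ 1 (mod 89) ✓
So ord_89(60) = 88.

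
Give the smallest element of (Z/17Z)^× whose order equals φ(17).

3

φ(17) = 17 − 1 = 16 = 2^4.
Test candidates g = 2, 3, … against the prime factors q ∈ {2} of φ(17): g is a generator iff g^(16/q) ≢ 1 for every such q.
g = 2: 2^8 ≡ 1 — hits 1, so not a primitive root.
g = 3: 3^8 ≡ 16 — none is 1, so 3 is a primitive root.
The smallest primitive root modulo 17 is 3.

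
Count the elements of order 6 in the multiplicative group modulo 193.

φ(193) = 193 − 1 = 192 = 2^6 · 3.
Since (Z/193Z)^× is cyclic of order 192, the number of elements of order d is φ(d) when d | 192 and 0 otherwise.
6 = 2 · 3 divides 192, and φ(6) = 2.

2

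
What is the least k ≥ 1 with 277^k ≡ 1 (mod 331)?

330

ord(277) | φ(331) = 331 − 1 = 330 = 2 · 3 · 5 · 11.
Divisors of 330: 1, 2, 3, 5, 6, 10, 11, 15, 22, 30, 33, 55, 66, 110, 165, 330.
Evaluate successive powers at the divisors of 330:
277^1 ≡ 277
277^2 ≡ 268
277^3 ≡ 92
277^5 ≡ 162
277^6 ≡ 189
277^10 ≡ 95
277^11 ≡ 166
277^15 ≡ 164
277^22 ≡ 83
277^30 ≡ 85
277^33 ≡ 207
277^55 ≡ 300
277^66 ≡ 150
277^110 ≡ 299
277^165 ≡ 330
277^330 ≡ 1
Hence ord(277) = 330.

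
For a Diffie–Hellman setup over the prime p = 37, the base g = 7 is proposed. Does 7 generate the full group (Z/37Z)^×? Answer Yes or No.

φ(37) = 37 − 1 = 36 = 2^2 · 3^2.
Test 7^(36/q) mod 37 for each prime factor q of 36:
7^18 ≡ 1 (mod 37)  [q = 2: ≡ 1 ✗]
7^12 ≡ 10 (mod 37)  [q = 3: ≢ 1 ✓]
The check at q = 2 fails, so 7 generates a proper subgroup.

No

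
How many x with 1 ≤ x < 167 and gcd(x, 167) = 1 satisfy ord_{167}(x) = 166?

82

φ(167) = 167 − 1 = 166 = 2 · 83.
(Z/167Z)^× is cyclic (|G| = 166); a cyclic group of order m has exactly φ(d) elements of each order d | m, and none otherwise.
166 = 2 · 83 divides 166, and φ(166) = 82.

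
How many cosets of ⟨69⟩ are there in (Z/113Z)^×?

14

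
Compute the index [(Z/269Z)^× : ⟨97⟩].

By Lagrange's theorem, ord_269(97) divides φ(269) = 269 − 1 = 268 = 2^2 · 67.
Divisors of 268: 1, 2, 4, 67, 134, 268.
Check 97^d mod 269 for each divisor in increasing order:
97^1 ≡ 97 (mod 269)
97^2 ≡ 263 (mod 269)
97^4 ≡ 36 (mod 269)
97^67 ≡ 268 (mod 269)
97^134 ≡ 1 (mod 269) ✓
The order of 97 is 134, so the subgroup it generates has 134 elements.
The index is φ(269) / ord(97) = 268 / 134 = 2.

2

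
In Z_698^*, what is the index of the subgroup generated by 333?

2

ord(333) | φ(698) = φ(2)·φ(349) = 1·348 = 348 = 2^2 · 3 · 29.
Divisors of 348: 1, 2, 3, 4, 6, 12, 29, 58, 87, 116, 174, 348.
Compute 333^d (mod 698) for the divisors d until we hit 1:
333^1 ≡ 333
333^2 ≡ 605
333^3 ≡ 441
333^4 ≡ 273
333^6 ≡ 437
333^12 ≡ 415
333^29 ≡ 123
333^58 ≡ 471
333^87 ≡ 697
333^116 ≡ 575
333^174 ≡ 1
The order of 333 is 174, so the subgroup it generates has 174 elements.
The index is φ(698) / ord(333) = 348 / 174 = 2.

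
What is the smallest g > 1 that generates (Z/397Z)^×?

5

φ(397) = 397 − 1 = 396 = 2^2 · 3^2 · 11.
Test candidates g = 2, 3, … against the prime factors q ∈ {2, 3, 11} of φ(397): g is a generator iff g^(396/q) ≢ 1 for every such q.
g = 2: 2^198 ≡ 396; 2^132 ≡ 1 — hits 1, so not a primitive root.
g = 3: 3^198 ≡ 1 — hits 1, so not a primitive root.
g = 4: 4^198 ≡ 1 — hits 1, so not a primitive root.
g = 5: 5^198 ≡ 396; 5^132 ≡ 362; 5^36 ≡ 290 — none is 1, so 5 is a primitive root.
So 5 is the smallest generator of (Z/397Z)^×.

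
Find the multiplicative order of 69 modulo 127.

ord(69) | φ(127) = 127 − 1 = 126 = 2 · 3^2 · 7.
Divisors of 126: 1, 2, 3, 6, 7, 9, 14, 18, 21, 42, 63, 126.
Test each divisor d:
69^1 ≡ 69 (mod 127)
69^2 ≡ 62 (mod 127)
69^3 ≡ 87 (mod 127)
69^6 ≡ 76 (mod 127)
69^7 ≡ 37 (mod 127)
69^9 ≡ 8 (mod 127)
69^14 ≡ 99 (mod 127)
69^18 ≡ 64 (mod 127)
69^21 ≡ 107 (mod 127)
69^42 ≡ 19 (mod 127)
69^63 ≡ 1 (mod 127) ✓
So ord_127(69) = 63.

63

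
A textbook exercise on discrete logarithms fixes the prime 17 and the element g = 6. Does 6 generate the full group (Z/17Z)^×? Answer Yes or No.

Yes

φ(17) = 17 − 1 = 16 = 2^4.
6 is a primitive root mod 17 iff 6^(φ(17)/q) ≢ 1 for every prime q | φ(17), i.e. q ∈ {2}.
6^8 ≡ 16 (mod 17)  [q = 2: ≢ 1 ✓]
All checks pass, so 6 has order 16 and is a primitive root modulo 17.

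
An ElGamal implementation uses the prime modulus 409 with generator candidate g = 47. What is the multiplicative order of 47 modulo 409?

The order of 47 must divide φ(409) = 409 − 1 = 408 = 2^3 · 3 · 17.
Divisors of 408: 1, 2, 3, 4, 6, 8, 12, 17, 24, 34, 51, 68, 102, 136, 204, 408.
Test each divisor d:
47^1 ≡ 47
47^2 ≡ 164
47^3 ≡ 346
47^4 ≡ 311
47^6 ≡ 288
47^8 ≡ 197
47^12 ≡ 326
47^17 ≡ 292
47^24 ≡ 345
47^34 ≡ 192
47^51 ≡ 31
47^68 ≡ 54
47^102 ≡ 143
47^136 ≡ 53
47^204 ≡ 408
47^408 ≡ 1
Hence ord(47) = 408.

408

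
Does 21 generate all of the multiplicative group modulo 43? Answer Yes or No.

φ(43) = 43 − 1 = 42 = 2 · 3 · 7.
Test 21^(42/q) mod 43 for each prime factor q of 42:
21^21 ≡ 1 (mod 43)  [q = 2: ≡ 1 ✗]
21^14 ≡ 1 (mod 43)  [q = 3: ≡ 1 ✗]
21^6 ≡ 41 (mod 43)  [q = 7: ≢ 1 ✓]
21^21 ≡ 1 shows ord(21) | 21, strictly less than φ(43); not a primitive root.

No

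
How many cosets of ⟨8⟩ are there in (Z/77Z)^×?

6

By Lagrange's theorem, ord_77(8) divides φ(77) = φ(7·11) = (7−1)·(11−1) = 6·10 = 60 = 2^2 · 3 · 5.
Divisors of 60: 1, 2, 3, 4, 5, 6, 10, 12, 15, 20, 30, 60.
Test each divisor d:
8^1 ≡ 8 (mod 77)
8^2 ≡ 64 (mod 77)
8^3 ≡ 50 (mod 77)
8^4 ≡ 15 (mod 77)
8^5 ≡ 43 (mod 77)
8^6 ≡ 36 (mod 77)
8^10 ≡ 1 (mod 77) ✓
Thus |⟨8⟩| = ord(8) = 10.
Index = |(Z/77Z)^×| / |⟨8⟩| = 60 / 10 = 6.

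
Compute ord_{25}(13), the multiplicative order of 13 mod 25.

20

ord(13) | φ(25) = φ(5^2) = 5·(5−1) = 20 = 2^2 · 5.
Divisors of 20: 1, 2, 4, 5, 10, 20.
Compute 13^d (mod 25) for the divisors d until we hit 1:
13^1 ≡ 13
13^2 ≡ 19
13^4 ≡ 11
13^5 ≡ 18
13^10 ≡ 24
13^20 ≡ 1
Therefore the multiplicative order of 13 modulo 25 is 20.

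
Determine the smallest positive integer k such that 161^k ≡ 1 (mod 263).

262

The order of 161 must divide φ(263) = 263 − 1 = 262 = 2 · 131.
Divisors of 262: 1, 2, 131, 262.
Compute 161^d (mod 263) for the divisors d until we hit 1:
161^1 ≡ 161 (mod 263)
161^2 ≡ 147 (mod 263)
161^131 ≡ 262 (mod 263)
161^262 ≡ 1 (mod 263) ✓
Hence ord(161) = 262.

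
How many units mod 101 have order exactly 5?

φ(101) = 101 − 1 = 100 = 2^2 · 5^2.
In a cyclic group of order 100, there are φ(d) elements of order d for each divisor d of 100, and zero for non-divisors.
5 | 100, and φ(5) = 5 − 1 = 4.

4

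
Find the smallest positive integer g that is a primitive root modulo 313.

10

φ(313) = 313 − 1 = 312 = 2^3 · 3 · 13.
g is a primitive root iff g^(312/q) ≢ 1 (mod 313) for each prime q ∈ {2, 3, 13}.
g = 2: 2^156 ≡ 1 — hits 1, so not a primitive root.
g = 3: 3^156 ≡ 1 — hits 1, so not a primitive root.
g = 4: 4^156 ≡ 1 — hits 1, so not a primitive root.
g = 5: 5^156 ≡ 312; 5^104 ≡ 1 — hits 1, so not a primitive root.
g = 6: 6^156 ≡ 1 — hits 1, so not a primitive root.
g = 7: 7^156 ≡ 312; 7^104 ≡ 1 — hits 1, so not a primitive root.
g = 8: 8^156 ≡ 1 — hits 1, so not a primitive root.
g = 9: 9^156 ≡ 1 — hits 1, so not a primitive root.
g = 10: 10^156 ≡ 312; 10^104 ≡ 214; 10^24 ≡ 103 — none is 1, so 10 is a primitive root.
So 10 is the smallest generator of (Z/313Z)^×.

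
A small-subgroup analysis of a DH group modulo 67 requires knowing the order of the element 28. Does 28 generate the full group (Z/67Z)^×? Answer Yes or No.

φ(67) = 67 − 1 = 66 = 2 · 3 · 11.
It suffices to check that the order of 28 is not a proper divisor of 66: compute 28^(66/q) for q ∈ {2, 3, 11}.
28^33 ≡ 66 (mod 67)  [q = 2: ≢ 1 ✓]
28^22 ≡ 37 (mod 67)  [q = 3: ≢ 1 ✓]
28^6 ≡ 40 (mod 67)  [q = 11: ≢ 1 ✓]
None equal 1, so ord_67(28) = 66: 28 is a primitive root.

Yes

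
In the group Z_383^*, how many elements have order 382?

190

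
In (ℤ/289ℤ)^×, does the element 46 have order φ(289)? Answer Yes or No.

φ(289) = φ(17^2) = 17·(17−1) = 272 = 2^4 · 17.
46 is a primitive root mod 289 iff 46^(φ(289)/q) ≢ 1 for every prime q | φ(289), i.e. q ∈ {2, 17}.
46^136 ≡ 288 (mod 289)  [q = 2: ≢ 1 ✓]
46^16 ≡ 273 (mod 289)  [q = 17: ≢ 1 ✓]
Every test exponent gives a nontrivial residue, hence 46 generates the full group.

Yes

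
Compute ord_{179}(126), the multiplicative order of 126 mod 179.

ord(126) | φ(179) = 179 − 1 = 178 = 2 · 89.
Divisors of 178: 1, 2, 89, 178.
Test each divisor d:
126^1 ≡ 126 (mod 179)
126^2 ≡ 124 (mod 179)
126^89 ≡ 1 (mod 179) ✓
Therefore the multiplicative order of 126 modulo 179 is 89.

89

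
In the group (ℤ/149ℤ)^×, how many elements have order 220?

0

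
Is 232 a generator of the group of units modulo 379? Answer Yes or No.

φ(379) = 379 − 1 = 378 = 2 · 3^3 · 7.
Test 232^(378/q) mod 379 for each prime factor q of 378:
232^189 ≡ 1 (mod 379)  [q = 2: ≡ 1 ✗]
232^126 ≡ 1 (mod 379)  [q = 3: ≡ 1 ✗]
232^54 ≡ 94 (mod 379)  [q = 7: ≢ 1 ✓]
232^189 ≡ 1 shows ord(232) | 189, strictly less than φ(379); not a primitive root.

No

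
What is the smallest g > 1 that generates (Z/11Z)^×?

2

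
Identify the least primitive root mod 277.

5

φ(277) = 277 − 1 = 276 = 2^2 · 3 · 23.
Test candidates g = 2, 3, … against the prime factors q ∈ {2, 3, 23} of φ(277): g is a generator iff g^(276/q) ≢ 1 for every such q.
g = 2: 2^138 ≡ 276; 2^92 ≡ 1 — hits 1, so not a primitive root.
g = 3: 3^138 ≡ 1 — hits 1, so not a primitive root.
g = 4: 4^138 ≡ 1 — hits 1, so not a primitive root.
g = 5: 5^138 ≡ 276; 5^92 ≡ 116; 5^12 ≡ 27 — none is 1, so 5 is a primitive root.
So 5 is the smallest generator of (Z/277Z)^×.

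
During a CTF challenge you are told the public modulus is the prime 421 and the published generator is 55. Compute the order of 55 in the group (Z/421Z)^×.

By Lagrange's theorem, ord_421(55) divides φ(421) = 421 − 1 = 420 = 2^2 · 3 · 5 · 7.
Divisors of 420: 1, 2, 3, 4, 5, 6, 7, 10, 12, 14, 15, 20, 21, 28, 30, 35, 42, 60, 70, 84, 105, 140, 210, 420.
Check 55^d mod 421 for each divisor in increasing order:
55^1 ≡ 55
55^2 ≡ 78
55^3 ≡ 80
55^4 ≡ 190
55^5 ≡ 346
55^6 ≡ 85
55^7 ≡ 44
55^10 ≡ 152
55^12 ≡ 68
55^14 ≡ 252
55^15 ≡ 388
55^20 ≡ 370
55^21 ≡ 142
55^28 ≡ 354
55^30 ≡ 247
55^35 ≡ 420
55^42 ≡ 377
55^60 ≡ 385
55^70 ≡ 1
Hence ord(55) = 70.

70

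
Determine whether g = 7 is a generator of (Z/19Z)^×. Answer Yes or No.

No

φ(19) = 19 − 1 = 18 = 2 · 3^2.
7 is a primitive root mod 19 iff 7^(φ(19)/q) ≢ 1 for every prime q | φ(19), i.e. q ∈ {2, 3}.
7^9 ≡ 1 (mod 19)  [q = 2: ≡ 1 ✗]
7^6 ≡ 1 (mod 19)  [q = 3: ≡ 1 ✗]
The check at q = 2 fails, so 7 generates a proper subgroup.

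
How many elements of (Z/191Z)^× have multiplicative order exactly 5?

φ(191) = 191 − 1 = 190 = 2 · 5 · 19.
Since (Z/191Z)^× is cyclic of order 190, the number of elements of order d is φ(d) when d | 190 and 0 otherwise.
5 | 190, and φ(5) = 5 − 1 = 4.

4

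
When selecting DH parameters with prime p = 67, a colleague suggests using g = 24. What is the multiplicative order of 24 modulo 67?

11

By Lagrange's theorem, ord_67(24) divides φ(67) = 67 − 1 = 66 = 2 · 3 · 11.
Divisors of 66: 1, 2, 3, 6, 11, 22, 33, 66.
Compute 24^d (mod 67) for the divisors d until we hit 1:
24^1 ≡ 24
24^2 ≡ 40
24^3 ≡ 22
24^6 ≡ 15
24^11 ≡ 1
The smallest such exponent is 11, so the order of 24 is 11.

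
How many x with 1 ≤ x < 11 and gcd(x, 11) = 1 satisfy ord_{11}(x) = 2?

1

φ(11) = 11 − 1 = 10 = 2 · 5.
Since (Z/11Z)^× is cyclic of order 10, the number of elements of order d is φ(d) when d | 10 and 0 otherwise.
2 | 10, and φ(2) = 2 − 1 = 1.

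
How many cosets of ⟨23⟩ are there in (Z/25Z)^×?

1

The order of 23 must divide φ(25) = φ(5^2) = 5·(5−1) = 20 = 2^2 · 5.
Divisors of 20: 1, 2, 4, 5, 10, 20.
Evaluate successive powers at the divisors of 20:
23^1 ≡ 23 (mod 25)
23^2 ≡ 4 (mod 25)
23^4 ≡ 16 (mod 25)
23^5 ≡ 18 (mod 25)
23^10 ≡ 24 (mod 25)
23^20 ≡ 1 (mod 25) ✓
The order of 23 is 20, so the subgroup it generates has 20 elements.
[(Z/25Z)^× : ⟨23⟩] = 20/20 = 1.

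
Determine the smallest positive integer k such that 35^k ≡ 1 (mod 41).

By Lagrange's theorem, ord_41(35) divides φ(41) = 41 − 1 = 40 = 2^3 · 5.
Divisors of 40: 1, 2, 4, 5, 8, 10, 20, 40.
Test each divisor d:
35^1 ≡ 35 (mod 41)
35^2 ≡ 36 (mod 41)
35^4 ≡ 25 (mod 41)
35^5 ≡ 14 (mod 41)
35^8 ≡ 10 (mod 41)
35^10 ≡ 32 (mod 41)
35^20 ≡ 40 (mod 41)
35^40 ≡ 1 (mod 41) ✓
So ord_41(35) = 40.

40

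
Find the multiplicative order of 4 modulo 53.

ord(4) | φ(53) = 53 − 1 = 52 = 2^2 · 13.
Divisors of 52: 1, 2, 4, 13, 26, 52.
Check 4^d mod 53 for each divisor in increasing order:
4^1 ≡ 4
4^2 ≡ 16
4^4 ≡ 44
4^13 ≡ 52
4^26 ≡ 1
Hence ord(4) = 26.

26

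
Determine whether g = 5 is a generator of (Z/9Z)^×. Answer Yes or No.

Yes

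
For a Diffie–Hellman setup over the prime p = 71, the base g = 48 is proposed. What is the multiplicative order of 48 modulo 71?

ord(48) | φ(71) = 71 − 1 = 70 = 2 · 5 · 7.
Divisors of 70: 1, 2, 5, 7, 10, 14, 35, 70.
Test each divisor d:
48^1 ≡ 48
48^2 ≡ 32
48^5 ≡ 20
48^7 ≡ 1
Hence ord(48) = 7.

7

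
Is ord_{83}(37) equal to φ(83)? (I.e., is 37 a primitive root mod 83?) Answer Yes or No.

No

φ(83) = 83 − 1 = 82 = 2 · 41.
Test 37^(82/q) mod 83 for each prime factor q of 82:
37^41 ≡ 1 (mod 83)  [q = 2: ≡ 1 ✗]
37^2 ≡ 41 (mod 83)  [q = 41: ≢ 1 ✓]
The check at q = 2 fails, so 37 generates a proper subgroup.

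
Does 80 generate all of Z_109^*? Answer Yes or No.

No

φ(109) = 109 − 1 = 108 = 2^2 · 3^3.
80 is a primitive root mod 109 iff 80^(φ(109)/q) ≢ 1 for every prime q | φ(109), i.e. q ∈ {2, 3}.
80^54 ≡ 1 (mod 109)  [q = 2: ≡ 1 ✗]
80^36 ≡ 63 (mod 109)  [q = 3: ≢ 1 ✓]
Since 80^54 ≡ 1, the order of 80 divides 54 < 108, so 80 is not a primitive root.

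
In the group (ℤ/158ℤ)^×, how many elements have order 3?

2

φ(158) = φ(2)·φ(79) = 1·78 = 78 = 2 · 3 · 13.
In a cyclic group of order 78, there are φ(d) elements of order d for each divisor d of 78, and zero for non-divisors.
3 | 78, and φ(3) = 3 − 1 = 2.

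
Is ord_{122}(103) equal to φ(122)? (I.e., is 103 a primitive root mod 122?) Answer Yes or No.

φ(122) = φ(2)·φ(61) = 1·60 = 60 = 2^2 · 3 · 5.
Test 103^(60/q) mod 122 for each prime factor q of 60:
103^30 ≡ 1 (mod 122)  [q = 2: ≡ 1 ✗]
103^20 ≡ 13 (mod 122)  [q = 3: ≢ 1 ✓]
103^12 ≡ 9 (mod 122)  [q = 5: ≢ 1 ✓]
103^30 ≡ 1 shows ord(103) | 30, strictly less than φ(122); not a primitive root.

No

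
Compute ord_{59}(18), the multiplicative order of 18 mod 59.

58

ord(18) | φ(59) = 59 − 1 = 58 = 2 · 29.
Divisors of 58: 1, 2, 29, 58.
Check 18^d mod 59 for each divisor in increasing order:
18^1 ≡ 18
18^2 ≡ 29
18^29 ≡ 58
18^58 ≡ 1
Therefore the multiplicative order of 18 modulo 59 is 58.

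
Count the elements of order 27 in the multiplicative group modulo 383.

0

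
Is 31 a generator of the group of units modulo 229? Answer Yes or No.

Yes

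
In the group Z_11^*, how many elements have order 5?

φ(11) = 11 − 1 = 10 = 2 · 5.
(Z/11Z)^× is cyclic (|G| = 10); a cyclic group of order m has exactly φ(d) elements of each order d | m, and none otherwise.
5 | 10, and φ(5) = 5 − 1 = 4.

4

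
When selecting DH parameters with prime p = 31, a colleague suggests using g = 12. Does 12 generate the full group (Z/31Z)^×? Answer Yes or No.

Yes

φ(31) = 31 − 1 = 30 = 2 · 3 · 5.
It suffices to check that the order of 12 is not a proper divisor of 30: compute 12^(30/q) for q ∈ {2, 3, 5}.
12^15 ≡ 30 (mod 31)  [q = 2: ≢ 1 ✓]
12^10 ≡ 25 (mod 31)  [q = 3: ≢ 1 ✓]
12^6 ≡ 2 (mod 31)  [q = 5: ≢ 1 ✓]
None equal 1, so ord_31(12) = 30: 12 is a primitive root.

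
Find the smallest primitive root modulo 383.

5

φ(383) = 383 − 1 = 382 = 2 · 191.
Test candidates g = 2, 3, … against the prime factors q ∈ {2, 191} of φ(383): g is a generator iff g^(382/q) ≢ 1 for every such q.
g = 2: 2^191 ≡ 1 — hits 1, so not a primitive root.
g = 3: 3^191 ≡ 1 — hits 1, so not a primitive root.
g = 4: 4^191 ≡ 1 — hits 1, so not a primitive root.
g = 5: 5^191 ≡ 382; 5^2 ≡ 25 — none is 1, so 5 is a primitive root.
So 5 is the smallest generator of (Z/383Z)^×.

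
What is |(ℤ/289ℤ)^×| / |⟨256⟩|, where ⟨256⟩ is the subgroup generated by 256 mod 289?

16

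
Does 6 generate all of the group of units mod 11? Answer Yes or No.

φ(11) = 11 − 1 = 10 = 2 · 5.
Test 6^(10/q) mod 11 for each prime factor q of 10:
6^5 ≡ 10 (mod 11)  [q = 2: ≢ 1 ✓]
6^2 ≡ 3 (mod 11)  [q = 5: ≢ 1 ✓]
All checks pass, so 6 has order 10 and is a primitive root modulo 11.

Yes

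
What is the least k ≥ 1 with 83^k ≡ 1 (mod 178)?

By Lagrange's theorem, ord_178(83) divides φ(178) = φ(2)·φ(89) = 1·88 = 88 = 2^3 · 11.
Divisors of 88: 1, 2, 4, 8, 11, 22, 44, 88.
Compute 83^d (mod 178) for the divisors d until we hit 1:
83^1 ≡ 83
83^2 ≡ 125
83^4 ≡ 139
83^8 ≡ 97
83^11 ≡ 141
83^22 ≡ 123
83^44 ≡ 177
83^88 ≡ 1
So ord_178(83) = 88.

88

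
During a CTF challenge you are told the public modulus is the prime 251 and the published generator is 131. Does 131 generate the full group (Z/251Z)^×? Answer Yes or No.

No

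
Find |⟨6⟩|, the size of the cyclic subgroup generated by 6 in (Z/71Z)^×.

By Lagrange's theorem, ord_71(6) divides φ(71) = 71 − 1 = 70 = 2 · 5 · 7.
Divisors of 70: 1, 2, 5, 7, 10, 14, 35, 70.
Check 6^d mod 71 for each divisor in increasing order:
6^1 ≡ 6 (mod 71)
6^2 ≡ 36 (mod 71)
6^5 ≡ 37 (mod 71)
6^7 ≡ 54 (mod 71)
6^10 ≡ 20 (mod 71)
6^14 ≡ 5 (mod 71)
6^35 ≡ 1 (mod 71) ✓
So ord_71(6) = 35.

35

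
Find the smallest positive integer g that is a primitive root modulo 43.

φ(43) = 43 − 1 = 42 = 2 · 3 · 7.
g is a primitive root iff g^(42/q) ≢ 1 (mod 43) for each prime q ∈ {2, 3, 7}.
g = 2: 2^21 ≡ 42; 2^14 ≡ 1 — hits 1, so not a primitive root.
g = 3: 3^21 ≡ 42; 3^14 ≡ 36; 3^6 ≡ 41 — none is 1, so 3 is a primitive root.
So 3 is the smallest generator of (Z/43Z)^×.

3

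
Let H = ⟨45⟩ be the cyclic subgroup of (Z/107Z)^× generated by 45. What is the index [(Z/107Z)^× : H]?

1

The order of 45 must divide φ(107) = 107 − 1 = 106 = 2 · 53.
Divisors of 106: 1, 2, 53, 106.
Check 45^d mod 107 for each divisor in increasing order:
45^1 ≡ 45 (mod 107)
45^2 ≡ 99 (mod 107)
45^53 ≡ 106 (mod 107)
45^106 ≡ 1 (mod 107) ✓
The order of 45 is 106, so the subgroup it generates has 106 elements.
[(Z/107Z)^× : ⟨45⟩] = 106/106 = 1.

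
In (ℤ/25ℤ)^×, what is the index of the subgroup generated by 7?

5

Since 7 ∈ (Z/25Z)^×, its order divides φ(25) = φ(5^2) = 5·(5−1) = 20 = 2^2 · 5.
Divisors of 20: 1, 2, 4, 5, 10, 20.
Compute 7^d (mod 25) for the divisors d until we hit 1:
7^1 ≡ 7 (mod 25)
7^2 ≡ 24 (mod 25)
7^4 ≡ 1 (mod 25) ✓
The order of 7 is 4, so the subgroup it generates has 4 elements.
Index = |(Z/25Z)^×| / |⟨7⟩| = 20 / 4 = 5.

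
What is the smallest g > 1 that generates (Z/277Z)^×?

φ(277) = 277 − 1 = 276 = 2^2 · 3 · 23.
Test candidates g = 2, 3, … against the prime factors q ∈ {2, 3, 23} of φ(277): g is a generator iff g^(276/q) ≢ 1 for every such q.
g = 2: 2^138 ≡ 276; 2^92 ≡ 1 — hits 1, so not a primitive root.
g = 3: 3^138 ≡ 1 — hits 1, so not a primitive root.
g = 4: 4^138 ≡ 1 — hits 1, so not a primitive root.
g = 5: 5^138 ≡ 276; 5^92 ≡ 116; 5^12 ≡ 27 — none is 1, so 5 is a primitive root.
Hence the least primitive root of 277 is 5.

5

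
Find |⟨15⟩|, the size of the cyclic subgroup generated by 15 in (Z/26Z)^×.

12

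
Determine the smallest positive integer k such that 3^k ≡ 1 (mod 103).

34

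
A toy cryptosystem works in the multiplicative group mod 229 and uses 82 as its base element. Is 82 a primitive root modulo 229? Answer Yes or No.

φ(229) = 229 − 1 = 228 = 2^2 · 3 · 19.
82 is a primitive root mod 229 iff 82^(φ(229)/q) ≢ 1 for every prime q | φ(229), i.e. q ∈ {2, 3, 19}.
82^114 ≡ 1 (mod 229)  [q = 2: ≡ 1 ✗]
82^76 ≡ 94 (mod 229)  [q = 3: ≢ 1 ✓]
82^12 ≡ 218 (mod 229)  [q = 19: ≢ 1 ✓]
82^114 ≡ 1 shows ord(82) | 114, strictly less than φ(229); not a primitive root.

No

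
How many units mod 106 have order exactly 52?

φ(106) = φ(2)·φ(53) = 1·52 = 52 = 2^2 · 13.
Since (Z/106Z)^× is cyclic of order 52, the number of elements of order d is φ(d) when d | 52 and 0 otherwise.
52 = 2^2 · 13 divides 52, and φ(52) = 24.

24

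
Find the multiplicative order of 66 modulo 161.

66

The order of 66 must divide φ(161) = φ(7·23) = (7−1)·(23−1) = 6·22 = 132 = 2^2 · 3 · 11.
Divisors of 132: 1, 2, 3, 4, 6, 11, 12, 22, 33, 44, 66, 132.
Compute 66^d (mod 161) for the divisors d until we hit 1:
66^1 ≡ 66 (mod 161)
66^2 ≡ 9 (mod 161)
66^3 ≡ 111 (mod 161)
66^4 ≡ 81 (mod 161)
66^6 ≡ 85 (mod 161)
66^11 ≡ 68 (mod 161)
66^12 ≡ 141 (mod 161)
66^22 ≡ 116 (mod 161)
66^33 ≡ 160 (mod 161)
66^44 ≡ 93 (mod 161)
66^66 ≡ 1 (mod 161) ✓
The smallest such exponent is 66, so the order of 66 is 66.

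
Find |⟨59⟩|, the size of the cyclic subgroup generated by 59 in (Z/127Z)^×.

18

Since 59 ∈ (Z/127Z)^×, its order divides φ(127) = 127 − 1 = 126 = 2 · 3^2 · 7.
Divisors of 126: 1, 2, 3, 6, 7, 9, 14, 18, 21, 42, 63, 126.
Check 59^d mod 127 for each divisor in increasing order:
59^1 ≡ 59 (mod 127)
59^2 ≡ 52 (mod 127)
59^3 ≡ 20 (mod 127)
59^6 ≡ 19 (mod 127)
59^7 ≡ 105 (mod 127)
59^9 ≡ 126 (mod 127)
59^14 ≡ 103 (mod 127)
59^18 ≡ 1 (mod 127) ✓
The smallest such exponent is 18, so the order of 59 is 18.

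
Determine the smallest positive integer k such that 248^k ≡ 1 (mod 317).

316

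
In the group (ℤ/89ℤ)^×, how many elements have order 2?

φ(89) = 89 − 1 = 88 = 2^3 · 11.
(Z/89Z)^× is cyclic (|G| = 88); a cyclic group of order m has exactly φ(d) elements of each order d | m, and none otherwise.
2 | 88, and φ(2) = 2 − 1 = 1.

1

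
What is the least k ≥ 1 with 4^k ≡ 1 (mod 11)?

5

The order of 4 must divide φ(11) = 11 − 1 = 10 = 2 · 5.
Divisors of 10: 1, 2, 5, 10.
Evaluate successive powers at the divisors of 10:
4^1 ≡ 4 (mod 11)
4^2 ≡ 5 (mod 11)
4^5 ≡ 1 (mod 11) ✓
Hence ord(4) = 5.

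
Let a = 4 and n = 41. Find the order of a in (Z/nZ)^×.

10

By Lagrange's theorem, ord_41(4) divides φ(41) = 41 − 1 = 40 = 2^3 · 5.
Divisors of 40: 1, 2, 4, 5, 8, 10, 20, 40.
Compute 4^d (mod 41) for the divisors d until we hit 1:
4^1 ≡ 4 (mod 41)
4^2 ≡ 16 (mod 41)
4^4 ≡ 10 (mod 41)
4^5 ≡ 40 (mod 41)
4^8 ≡ 18 (mod 41)
4^10 ≡ 1 (mod 41) ✓
Hence ord(4) = 10.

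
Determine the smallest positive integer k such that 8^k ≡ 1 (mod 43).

14

The order of 8 must divide φ(43) = 43 − 1 = 42 = 2 · 3 · 7.
Divisors of 42: 1, 2, 3, 6, 7, 14, 21, 42.
Check 8^d mod 43 for each divisor in increasing order:
8^1 ≡ 8
8^2 ≡ 21
8^3 ≡ 39
8^6 ≡ 16
8^7 ≡ 42
8^14 ≡ 1
Therefore the multiplicative order of 8 modulo 43 is 14.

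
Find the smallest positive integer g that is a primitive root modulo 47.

φ(47) = 47 − 1 = 46 = 2 · 23.
Test candidates g = 2, 3, … against the prime factors q ∈ {2, 23} of φ(47): g is a generator iff g^(46/q) ≢ 1 for every such q.
g = 2: 2^23 ≡ 1 — hits 1, so not a primitive root.
g = 3: 3^23 ≡ 1 — hits 1, so not a primitive root.
g = 4: 4^23 ≡ 1 — hits 1, so not a primitive root.
g = 5: 5^23 ≡ 46; 5^2 ≡ 25 — none is 1, so 5 is a primitive root.
Hence the least primitive root of 47 is 5.

5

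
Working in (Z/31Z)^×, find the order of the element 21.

ord(21) | φ(31) = 31 − 1 = 30 = 2 · 3 · 5.
Divisors of 30: 1, 2, 3, 5, 6, 10, 15, 30.
Evaluate successive powers at the divisors of 30:
21^1 ≡ 21
21^2 ≡ 7
21^3 ≡ 23
21^5 ≡ 6
21^6 ≡ 2
21^10 ≡ 5
21^15 ≡ 30
21^30 ≡ 1
Therefore the multiplicative order of 21 modulo 31 is 30.

30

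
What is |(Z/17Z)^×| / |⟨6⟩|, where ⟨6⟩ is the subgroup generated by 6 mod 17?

ord(6) | φ(17) = 17 − 1 = 16 = 2^4.
Divisors of 16: 1, 2, 4, 8, 16.
Compute 6^d (mod 17) for the divisors d until we hit 1:
6^1 ≡ 6
6^2 ≡ 2
6^4 ≡ 4
6^8 ≡ 16
6^16 ≡ 1
Thus |⟨6⟩| = ord(6) = 16.
[(Z/17Z)^× : ⟨6⟩] = 16/16 = 1.

1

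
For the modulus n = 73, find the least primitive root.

5

φ(73) = 73 − 1 = 72 = 2^3 · 3^2.
Test candidates g = 2, 3, … against the prime factors q ∈ {2, 3} of φ(73): g is a generator iff g^(72/q) ≢ 1 for every such q.
g = 2: 2^36 ≡ 1 — hits 1, so not a primitive root.
g = 3: 3^36 ≡ 1 — hits 1, so not a primitive root.
g = 4: 4^36 ≡ 1 — hits 1, so not a primitive root.
g = 5: 5^36 ≡ 72; 5^24 ≡ 8 — none is 1, so 5 is a primitive root.
Hence the least primitive root of 73 is 5.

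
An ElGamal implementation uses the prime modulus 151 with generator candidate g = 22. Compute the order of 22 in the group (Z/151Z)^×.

75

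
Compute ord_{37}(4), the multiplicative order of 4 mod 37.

18

By Lagrange's theorem, ord_37(4) divides φ(37) = 37 − 1 = 36 = 2^2 · 3^2.
Divisors of 36: 1, 2, 3, 4, 6, 9, 12, 18, 36.
Test each divisor d:
4^1 ≡ 4 (mod 37)
4^2 ≡ 16 (mod 37)
4^3 ≡ 27 (mod 37)
4^4 ≡ 34 (mod 37)
4^6 ≡ 26 (mod 37)
4^9 ≡ 36 (mod 37)
4^12 ≡ 10 (mod 37)
4^18 ≡ 1 (mod 37) ✓
So ord_37(4) = 18.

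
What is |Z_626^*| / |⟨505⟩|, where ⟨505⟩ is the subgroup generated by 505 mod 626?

Since 505 ∈ (Z/626Z)^×, its order divides φ(626) = φ(2)·φ(313) = 1·312 = 312 = 2^3 · 3 · 13.
Divisors of 312: 1, 2, 3, 4, 6, 8, 12, 13, 24, 26, 39, 52, 78, 104, 156, 312.
Test each divisor d:
505^1 ≡ 505 (mod 626)
505^2 ≡ 243 (mod 626)
505^3 ≡ 19 (mod 626)
505^4 ≡ 205 (mod 626)
505^6 ≡ 361 (mod 626)
505^8 ≡ 83 (mod 626)
505^12 ≡ 113 (mod 626)
505^13 ≡ 99 (mod 626)
505^24 ≡ 249 (mod 626)
505^26 ≡ 411 (mod 626)
505^39 ≡ 625 (mod 626)
505^52 ≡ 527 (mod 626)
505^78 ≡ 1 (mod 626) ✓
The order of 505 is 78, so the subgroup it generates has 78 elements.
Index = |(Z/626Z)^×| / |⟨505⟩| = 312 / 78 = 4.

4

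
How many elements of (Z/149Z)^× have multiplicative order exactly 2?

φ(149) = 149 − 1 = 148 = 2^2 · 37.
Since (Z/149Z)^× is cyclic of order 148, the number of elements of order d is φ(d) when d | 148 and 0 otherwise.
2 | 148, and φ(2) = 2 − 1 = 1.

1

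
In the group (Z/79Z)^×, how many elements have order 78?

24

φ(79) = 79 − 1 = 78 = 2 · 3 · 13.
(Z/79Z)^× is cyclic (|G| = 78); a cyclic group of order m has exactly φ(d) elements of each order d | m, and none otherwise.
78 = 2 · 3 · 13 divides 78, and φ(78) = 24.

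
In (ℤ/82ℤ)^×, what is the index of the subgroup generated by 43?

2

Since 43 ∈ (Z/82Z)^×, its order divides φ(82) = φ(2)·φ(41) = 1·40 = 40 = 2^3 · 5.
Divisors of 40: 1, 2, 4, 5, 8, 10, 20, 40.
Check 43^d mod 82 for each divisor in increasing order:
43^1 ≡ 43
43^2 ≡ 45
43^4 ≡ 57
43^5 ≡ 73
43^8 ≡ 51
43^10 ≡ 81
43^20 ≡ 1
Thus |⟨43⟩| = ord(43) = 20.
The index is φ(82) / ord(43) = 40 / 20 = 2.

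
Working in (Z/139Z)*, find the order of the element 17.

138

Since 17 ∈ (Z/139Z)^×, its order divides φ(139) = 139 − 1 = 138 = 2 · 3 · 23.
Divisors of 138: 1, 2, 3, 6, 23, 46, 69, 138.
Check 17^d mod 139 for each divisor in increasing order:
17^1 ≡ 17 (mod 139)
17^2 ≡ 11 (mod 139)
17^3 ≡ 48 (mod 139)
17^6 ≡ 80 (mod 139)
17^23 ≡ 43 (mod 139)
17^46 ≡ 42 (mod 139)
17^69 ≡ 138 (mod 139)
17^138 ≡ 1 (mod 139) ✓
The smallest such exponent is 138, so the order of 17 is 138.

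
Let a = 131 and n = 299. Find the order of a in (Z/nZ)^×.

11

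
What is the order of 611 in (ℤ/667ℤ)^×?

308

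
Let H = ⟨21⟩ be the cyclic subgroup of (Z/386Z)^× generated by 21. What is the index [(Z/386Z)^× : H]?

The order of 21 must divide φ(386) = φ(2)·φ(193) = 1·192 = 192 = 2^6 · 3.
Divisors of 192: 1, 2, 3, 4, 6, 8, 12, 16, 24, 32, 48, 64, 96, 192.
Compute 21^d (mod 386) for the divisors d until we hit 1:
21^1 ≡ 21
21^2 ≡ 55
21^3 ≡ 383
21^4 ≡ 323
21^6 ≡ 9
21^8 ≡ 109
21^12 ≡ 81
21^16 ≡ 301
21^24 ≡ 385
21^32 ≡ 277
21^48 ≡ 1
The order of 21 is 48, so the subgroup it generates has 48 elements.
[(Z/386Z)^× : ⟨21⟩] = 192/48 = 4.

4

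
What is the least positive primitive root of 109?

φ(109) = 109 − 1 = 108 = 2^2 · 3^3.
g is a primitive root iff g^(108/q) ≢ 1 (mod 109) for each prime q ∈ {2, 3}.
g = 2: 2^54 ≡ 108; 2^36 ≡ 1 — hits 1, so not a primitive root.
g = 3: 3^54 ≡ 1 — hits 1, so not a primitive root.
g = 4: 4^54 ≡ 1 — hits 1, so not a primitive root.
g = 5: 5^54 ≡ 1 — hits 1, so not a primitive root.
g = 6: 6^54 ≡ 108; 6^36 ≡ 63 — none is 1, so 6 is a primitive root.
The smallest primitive root modulo 109 is 6.

6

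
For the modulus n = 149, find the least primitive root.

2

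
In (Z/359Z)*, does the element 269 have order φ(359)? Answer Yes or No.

Yes

φ(359) = 359 − 1 = 358 = 2 · 179.
269 is a primitive root mod 359 iff 269^(φ(359)/q) ≢ 1 for every prime q | φ(359), i.e. q ∈ {2, 179}.
269^179 ≡ 358 (mod 359)  [q = 2: ≢ 1 ✓]
269^2 ≡ 202 (mod 359)  [q = 179: ≢ 1 ✓]
None equal 1, so ord_359(269) = 358: 269 is a primitive root.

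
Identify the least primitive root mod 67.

2

φ(67) = 67 − 1 = 66 = 2 · 3 · 11.
Test candidates g = 2, 3, … against the prime factors q ∈ {2, 3, 11} of φ(67): g is a generator iff g^(66/q) ≢ 1 for every such q.
g = 2: 2^33 ≡ 66; 2^22 ≡ 37; 2^6 ≡ 64 — none is 1, so 2 is a primitive root.
The smallest primitive root modulo 67 is 2.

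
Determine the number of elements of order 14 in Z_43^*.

φ(43) = 43 − 1 = 42 = 2 · 3 · 7.
Since (Z/43Z)^× is cyclic of order 42, the number of elements of order d is φ(d) when d | 42 and 0 otherwise.
14 = 2 · 7 divides 42, and φ(14) = 6.

6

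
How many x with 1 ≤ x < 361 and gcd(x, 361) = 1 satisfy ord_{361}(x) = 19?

18

φ(361) = φ(19^2) = 19·(19−1) = 342 = 2 · 3^2 · 19.
(Z/361Z)^× is cyclic (|G| = 342); a cyclic group of order m has exactly φ(d) elements of each order d | m, and none otherwise.
19 | 342, and φ(19) = 19 − 1 = 18.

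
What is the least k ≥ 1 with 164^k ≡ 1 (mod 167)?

166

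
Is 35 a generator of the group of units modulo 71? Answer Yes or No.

φ(71) = 71 − 1 = 70 = 2 · 5 · 7.
Test 35^(70/q) mod 71 for each prime factor q of 70:
35^35 ≡ 70 (mod 71)  [q = 2: ≢ 1 ✓]
35^14 ≡ 25 (mod 71)  [q = 5: ≢ 1 ✓]
35^10 ≡ 45 (mod 71)  [q = 7: ≢ 1 ✓]
All checks pass, so 35 has order 70 and is a primitive root modulo 71.

Yes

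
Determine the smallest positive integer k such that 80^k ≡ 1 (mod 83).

82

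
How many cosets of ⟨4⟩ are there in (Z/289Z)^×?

4

The order of 4 must divide φ(289) = φ(17^2) = 17·(17−1) = 272 = 2^4 · 17.
Divisors of 272: 1, 2, 4, 8, 16, 17, 34, 68, 136, 272.
Compute 4^d (mod 289) for the divisors d until we hit 1:
4^1 ≡ 4 (mod 289)
4^2 ≡ 16 (mod 289)
4^4 ≡ 256 (mod 289)
4^8 ≡ 222 (mod 289)
4^16 ≡ 154 (mod 289)
4^17 ≡ 38 (mod 289)
4^34 ≡ 288 (mod 289)
4^68 ≡ 1 (mod 289) ✓
Thus |⟨4⟩| = ord(4) = 68.
The index is φ(289) / ord(4) = 272 / 68 = 4.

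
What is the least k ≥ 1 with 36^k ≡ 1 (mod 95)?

9

By Lagrange's theorem, ord_95(36) divides φ(95) = φ(5·19) = (5−1)·(19−1) = 4·18 = 72 = 2^3 · 3^2.
Divisors of 72: 1, 2, 3, 4, 6, 8, 9, 12, 18, 24, 36, 72.
Check 36^d mod 95 for each divisor in increasing order:
36^1 ≡ 36
36^2 ≡ 61
36^3 ≡ 11
36^4 ≡ 16
36^6 ≡ 26
36^8 ≡ 66
36^9 ≡ 1
Hence ord(36) = 9.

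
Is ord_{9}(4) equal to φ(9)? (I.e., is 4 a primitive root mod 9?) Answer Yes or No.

φ(9) = φ(3^2) = 3·(3−1) = 6 = 2 · 3.
4 is a primitive root mod 9 iff 4^(φ(9)/q) ≢ 1 for every prime q | φ(9), i.e. q ∈ {2, 3}.
4^3 ≡ 1 (mod 9)  [q = 2: ≡ 1 ✗]
4^2 ≡ 7 (mod 9)  [q = 3: ≢ 1 ✓]
The check at q = 2 fails, so 4 generates a proper subgroup.

No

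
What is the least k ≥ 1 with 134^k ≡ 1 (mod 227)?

The order of 134 must divide φ(227) = 227 − 1 = 226 = 2 · 113.
Divisors of 226: 1, 2, 113, 226.
Compute 134^d (mod 227) for the divisors d until we hit 1:
134^1 ≡ 134
134^2 ≡ 23
134^113 ≡ 1
So ord_227(134) = 113.

113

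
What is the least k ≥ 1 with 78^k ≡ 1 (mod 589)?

By Lagrange's theorem, ord_589(78) divides φ(589) = φ(19·31) = (19−1)·(31−1) = 18·30 = 540 = 2^2 · 3^3 · 5.
Divisors of 540: 1, 2, 3, 4, 5, 6, 9, 10, 12, 15, 18, 20, 27, 30, 36, 45, 54, 60, 90, 108, 135, 180, 270, 540.
Check 78^d mod 589 for each divisor in increasing order:
78^1 ≡ 78 (mod 589)
78^2 ≡ 194 (mod 589)
78^3 ≡ 407 (mod 589)
78^4 ≡ 529 (mod 589)
78^5 ≡ 32 (mod 589)
78^6 ≡ 140 (mod 589)
78^9 ≡ 436 (mod 589)
78^10 ≡ 435 (mod 589)
78^12 ≡ 163 (mod 589)
78^15 ≡ 373 (mod 589)
78^18 ≡ 438 (mod 589)
78^20 ≡ 156 (mod 589)
78^27 ≡ 132 (mod 589)
78^30 ≡ 125 (mod 589)
78^36 ≡ 419 (mod 589)
78^45 ≡ 94 (mod 589)
78^54 ≡ 343 (mod 589)
78^60 ≡ 311 (mod 589)
78^90 ≡ 1 (mod 589) ✓
So ord_589(78) = 90.

90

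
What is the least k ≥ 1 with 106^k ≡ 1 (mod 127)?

126

By Lagrange's theorem, ord_127(106) divides φ(127) = 127 − 1 = 126 = 2 · 3^2 · 7.
Divisors of 126: 1, 2, 3, 6, 7, 9, 14, 18, 21, 42, 63, 126.
Check 106^d mod 127 for each divisor in increasing order:
106^1 ≡ 106
106^2 ≡ 60
106^3 ≡ 10
106^6 ≡ 100
106^7 ≡ 59
106^9 ≡ 111
106^14 ≡ 52
106^18 ≡ 2
106^21 ≡ 20
106^42 ≡ 19
106^63 ≡ 126
106^126 ≡ 1
The smallest such exponent is 126, so the order of 106 is 126.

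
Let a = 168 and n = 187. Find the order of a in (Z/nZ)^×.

40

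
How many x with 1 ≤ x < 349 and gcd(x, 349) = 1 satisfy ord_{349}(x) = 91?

0

φ(349) = 349 − 1 = 348 = 2^2 · 3 · 29.
Since (Z/349Z)^× is cyclic of order 348, the number of elements of order d is φ(d) when d | 348 and 0 otherwise.
91 does not divide 348, so no element of (Z/349Z)^× has order 91.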